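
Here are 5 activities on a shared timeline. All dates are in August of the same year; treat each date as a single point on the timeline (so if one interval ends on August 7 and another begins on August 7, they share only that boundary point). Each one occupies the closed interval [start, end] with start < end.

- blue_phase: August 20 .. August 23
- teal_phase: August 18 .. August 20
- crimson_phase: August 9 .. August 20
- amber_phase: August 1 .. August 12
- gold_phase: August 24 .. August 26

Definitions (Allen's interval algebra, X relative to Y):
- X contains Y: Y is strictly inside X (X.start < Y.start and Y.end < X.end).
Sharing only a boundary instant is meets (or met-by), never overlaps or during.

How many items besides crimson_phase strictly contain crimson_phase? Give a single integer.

Target crimson_phase = [August 9, August 20].
amber_phase [August 1, August 12] → overlaps → no.
blue_phase [August 20, August 23] → met-by → no.
gold_phase [August 24, August 26] → after → no.
teal_phase [August 18, August 20] → finishes → no.
Total: 0.

0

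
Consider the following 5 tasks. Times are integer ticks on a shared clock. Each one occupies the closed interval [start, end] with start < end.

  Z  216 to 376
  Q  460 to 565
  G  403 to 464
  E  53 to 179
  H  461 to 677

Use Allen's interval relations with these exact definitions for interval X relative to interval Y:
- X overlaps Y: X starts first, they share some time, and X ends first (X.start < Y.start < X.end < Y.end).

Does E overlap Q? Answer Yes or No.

No

E = [53, 179], Q = [460, 565].
Actual relation of E to Q: before.
Asked whether 'overlaps' holds → No.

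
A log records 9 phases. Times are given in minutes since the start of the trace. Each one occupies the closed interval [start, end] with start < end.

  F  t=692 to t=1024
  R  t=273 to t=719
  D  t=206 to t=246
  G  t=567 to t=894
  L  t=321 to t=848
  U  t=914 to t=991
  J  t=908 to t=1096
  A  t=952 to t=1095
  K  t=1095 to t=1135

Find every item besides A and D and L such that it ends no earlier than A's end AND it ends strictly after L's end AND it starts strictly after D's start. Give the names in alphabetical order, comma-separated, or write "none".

Conditions: its end is no earlier than A's end (X.end >= t=1095) AND its end is strictly after L's end (X.end > t=848) AND its start is strictly after D's start (X.start > t=206).
F: end t=1024 >= t=1095? ✗; end t=1024 > t=848? ✓; start t=692 > t=206? ✓ → no.
G: end t=894 >= t=1095? ✗; end t=894 > t=848? ✓; start t=567 > t=206? ✓ → no.
J: end t=1096 >= t=1095? ✓; end t=1096 > t=848? ✓; start t=908 > t=206? ✓ → yes.
K: end t=1135 >= t=1095? ✓; end t=1135 > t=848? ✓; start t=1095 > t=206? ✓ → yes.
R: end t=719 >= t=1095? ✗; end t=719 > t=848? ✗; start t=273 > t=206? ✓ → no.
U: end t=991 >= t=1095? ✗; end t=991 > t=848? ✓; start t=914 > t=206? ✓ → no.
Result: J, K.

J, K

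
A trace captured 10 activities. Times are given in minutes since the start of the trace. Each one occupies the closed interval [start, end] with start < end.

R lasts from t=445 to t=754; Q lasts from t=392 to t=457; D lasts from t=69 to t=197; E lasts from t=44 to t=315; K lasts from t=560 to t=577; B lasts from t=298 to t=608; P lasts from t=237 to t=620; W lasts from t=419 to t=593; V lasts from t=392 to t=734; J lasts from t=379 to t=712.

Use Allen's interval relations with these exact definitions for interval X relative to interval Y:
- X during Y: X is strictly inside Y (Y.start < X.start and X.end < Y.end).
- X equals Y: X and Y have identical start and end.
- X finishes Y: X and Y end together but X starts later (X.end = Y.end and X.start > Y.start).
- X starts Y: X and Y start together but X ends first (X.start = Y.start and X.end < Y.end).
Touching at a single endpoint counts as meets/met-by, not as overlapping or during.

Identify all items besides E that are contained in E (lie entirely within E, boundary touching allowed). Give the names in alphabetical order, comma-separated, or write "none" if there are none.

D

Target E = [t=44, t=315].
B [t=298, t=608] → overlapped-by → no.
D [t=69, t=197] → during → yes.
J [t=379, t=712] → after → no.
K [t=560, t=577] → after → no.
P [t=237, t=620] → overlapped-by → no.
Q [t=392, t=457] → after → no.
R [t=445, t=754] → after → no.
V [t=392, t=734] → after → no.
W [t=419, t=593] → after → no.
Result: D.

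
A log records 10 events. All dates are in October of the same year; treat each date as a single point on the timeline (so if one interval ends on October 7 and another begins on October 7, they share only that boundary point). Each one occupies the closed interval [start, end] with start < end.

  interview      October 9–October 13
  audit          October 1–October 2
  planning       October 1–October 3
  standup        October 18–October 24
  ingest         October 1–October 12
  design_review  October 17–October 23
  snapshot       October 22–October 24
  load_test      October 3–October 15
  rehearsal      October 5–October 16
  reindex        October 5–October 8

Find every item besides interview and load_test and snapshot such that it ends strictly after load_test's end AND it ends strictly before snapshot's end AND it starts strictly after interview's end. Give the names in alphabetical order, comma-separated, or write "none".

design_review

Conditions: its end is strictly after load_test's end (X.end > October 15) AND its end is strictly before snapshot's end (X.end < October 24) AND its start is strictly after interview's end (X.start > October 13).
audit: end October 2 > October 15? ✗; end October 2 < October 24? ✓; start October 1 > October 13? ✗ → no.
design_review: end October 23 > October 15? ✓; end October 23 < October 24? ✓; start October 17 > October 13? ✓ → yes.
ingest: end October 12 > October 15? ✗; end October 12 < October 24? ✓; start October 1 > October 13? ✗ → no.
planning: end October 3 > October 15? ✗; end October 3 < October 24? ✓; start October 1 > October 13? ✗ → no.
rehearsal: end October 16 > October 15? ✓; end October 16 < October 24? ✓; start October 5 > October 13? ✗ → no.
reindex: end October 8 > October 15? ✗; end October 8 < October 24? ✓; start October 5 > October 13? ✗ → no.
standup: end October 24 > October 15? ✓; end October 24 < October 24? ✗; start October 18 > October 13? ✓ → no.
Result: design_review.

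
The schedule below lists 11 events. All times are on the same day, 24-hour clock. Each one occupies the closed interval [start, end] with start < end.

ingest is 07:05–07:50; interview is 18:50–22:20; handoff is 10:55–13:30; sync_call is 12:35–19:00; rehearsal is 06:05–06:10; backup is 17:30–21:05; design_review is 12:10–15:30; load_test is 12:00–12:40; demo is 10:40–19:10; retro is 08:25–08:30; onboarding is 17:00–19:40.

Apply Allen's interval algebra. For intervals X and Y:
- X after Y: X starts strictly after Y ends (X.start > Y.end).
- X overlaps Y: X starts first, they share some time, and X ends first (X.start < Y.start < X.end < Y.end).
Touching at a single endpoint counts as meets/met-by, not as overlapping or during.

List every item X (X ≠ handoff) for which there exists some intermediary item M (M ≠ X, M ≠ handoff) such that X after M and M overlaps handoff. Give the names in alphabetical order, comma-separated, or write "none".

Target handoff = [10:55, 13:30].
Intermediaries M with M overlaps handoff: none.
Union: none.

none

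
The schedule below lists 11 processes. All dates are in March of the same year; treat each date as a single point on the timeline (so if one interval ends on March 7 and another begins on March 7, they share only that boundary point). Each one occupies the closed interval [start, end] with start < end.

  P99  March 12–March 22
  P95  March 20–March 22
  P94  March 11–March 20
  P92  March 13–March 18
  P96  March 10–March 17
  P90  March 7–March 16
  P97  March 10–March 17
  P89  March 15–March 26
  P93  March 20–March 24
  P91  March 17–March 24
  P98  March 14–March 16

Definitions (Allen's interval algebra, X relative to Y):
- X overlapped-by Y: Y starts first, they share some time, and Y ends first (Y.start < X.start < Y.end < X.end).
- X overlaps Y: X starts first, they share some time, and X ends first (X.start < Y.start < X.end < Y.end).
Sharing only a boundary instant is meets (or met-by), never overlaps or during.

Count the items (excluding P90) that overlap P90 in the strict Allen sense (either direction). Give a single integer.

6

Target P90 = [March 7, March 16].
P89 [March 15, March 26] → overlapped-by → counts.
P91 [March 17, March 24] → after → no.
P92 [March 13, March 18] → overlapped-by → counts.
P93 [March 20, March 24] → after → no.
P94 [March 11, March 20] → overlapped-by → counts.
P95 [March 20, March 22] → after → no.
P96 [March 10, March 17] → overlapped-by → counts.
P97 [March 10, March 17] → overlapped-by → counts.
P98 [March 14, March 16] → finishes → no.
P99 [March 12, March 22] → overlapped-by → counts.
Total: 6.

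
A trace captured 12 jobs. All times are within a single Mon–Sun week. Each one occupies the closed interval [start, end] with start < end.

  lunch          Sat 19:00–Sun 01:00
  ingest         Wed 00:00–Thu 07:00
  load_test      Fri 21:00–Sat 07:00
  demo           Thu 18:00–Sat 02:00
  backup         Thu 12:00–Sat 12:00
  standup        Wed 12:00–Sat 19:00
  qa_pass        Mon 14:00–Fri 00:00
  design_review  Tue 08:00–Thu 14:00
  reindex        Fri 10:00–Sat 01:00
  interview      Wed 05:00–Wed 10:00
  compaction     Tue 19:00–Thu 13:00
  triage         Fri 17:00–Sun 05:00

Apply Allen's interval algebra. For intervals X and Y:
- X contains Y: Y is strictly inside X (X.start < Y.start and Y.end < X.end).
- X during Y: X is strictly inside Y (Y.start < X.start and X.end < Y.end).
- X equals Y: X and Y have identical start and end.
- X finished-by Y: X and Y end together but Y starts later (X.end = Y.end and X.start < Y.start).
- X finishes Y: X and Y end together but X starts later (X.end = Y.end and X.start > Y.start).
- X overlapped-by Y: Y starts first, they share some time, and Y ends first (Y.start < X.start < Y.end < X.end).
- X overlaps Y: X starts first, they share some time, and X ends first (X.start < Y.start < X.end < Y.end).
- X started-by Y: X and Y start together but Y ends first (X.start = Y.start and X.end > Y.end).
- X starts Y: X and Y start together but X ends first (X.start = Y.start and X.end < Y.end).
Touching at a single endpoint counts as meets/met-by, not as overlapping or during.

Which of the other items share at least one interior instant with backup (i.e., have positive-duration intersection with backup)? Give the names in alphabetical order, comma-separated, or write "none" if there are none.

compaction, demo, design_review, load_test, qa_pass, reindex, standup, triage

Target backup = [Thu 12:00, Sat 12:00].
compaction [Tue 19:00, Thu 13:00] → overlaps → yes.
demo [Thu 18:00, Sat 02:00] → during → yes.
design_review [Tue 08:00, Thu 14:00] → overlaps → yes.
ingest [Wed 00:00, Thu 07:00] → before → no.
interview [Wed 05:00, Wed 10:00] → before → no.
load_test [Fri 21:00, Sat 07:00] → during → yes.
lunch [Sat 19:00, Sun 01:00] → after → no.
qa_pass [Mon 14:00, Fri 00:00] → overlaps → yes.
reindex [Fri 10:00, Sat 01:00] → during → yes.
standup [Wed 12:00, Sat 19:00] → contains → yes.
triage [Fri 17:00, Sun 05:00] → overlapped-by → yes.
Result: compaction, demo, design_review, load_test, qa_pass, reindex, standup, triage.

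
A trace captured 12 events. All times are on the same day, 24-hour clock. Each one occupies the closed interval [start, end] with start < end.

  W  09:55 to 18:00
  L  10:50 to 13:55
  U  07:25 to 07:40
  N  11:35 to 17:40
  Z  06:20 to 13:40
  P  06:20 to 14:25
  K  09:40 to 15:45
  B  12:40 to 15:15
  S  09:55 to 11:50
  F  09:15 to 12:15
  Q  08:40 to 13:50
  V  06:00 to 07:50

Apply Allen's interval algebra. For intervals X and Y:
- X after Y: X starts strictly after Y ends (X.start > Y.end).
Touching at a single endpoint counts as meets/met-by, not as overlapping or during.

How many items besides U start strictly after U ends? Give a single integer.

8

Target U = [07:25, 07:40].
B [12:40, 15:15] → after → counts.
F [09:15, 12:15] → after → counts.
K [09:40, 15:45] → after → counts.
L [10:50, 13:55] → after → counts.
N [11:35, 17:40] → after → counts.
P [06:20, 14:25] → contains → no.
Q [08:40, 13:50] → after → counts.
S [09:55, 11:50] → after → counts.
V [06:00, 07:50] → contains → no.
W [09:55, 18:00] → after → counts.
Z [06:20, 13:40] → contains → no.
Total: 8.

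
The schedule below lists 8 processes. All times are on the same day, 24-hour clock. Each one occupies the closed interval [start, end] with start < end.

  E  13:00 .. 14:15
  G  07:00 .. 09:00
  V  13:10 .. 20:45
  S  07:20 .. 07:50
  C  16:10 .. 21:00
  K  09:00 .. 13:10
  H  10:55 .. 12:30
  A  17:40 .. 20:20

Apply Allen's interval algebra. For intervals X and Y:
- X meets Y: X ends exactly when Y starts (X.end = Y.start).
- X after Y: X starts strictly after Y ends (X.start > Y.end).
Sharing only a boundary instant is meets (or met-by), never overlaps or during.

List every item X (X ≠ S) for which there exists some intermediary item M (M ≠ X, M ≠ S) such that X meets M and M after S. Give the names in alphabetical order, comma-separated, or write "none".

Target S = [07:20, 07:50].
Intermediaries M with M after S: A, C, E, H, K, V.
Via A — items with X meets A: none.
Via C — items with X meets C: none.
Via E — items with X meets E: none.
Via H — items with X meets H: none.
Via K — items with X meets K: G.
Via V — items with X meets V: K.
Union: G, K.

G, K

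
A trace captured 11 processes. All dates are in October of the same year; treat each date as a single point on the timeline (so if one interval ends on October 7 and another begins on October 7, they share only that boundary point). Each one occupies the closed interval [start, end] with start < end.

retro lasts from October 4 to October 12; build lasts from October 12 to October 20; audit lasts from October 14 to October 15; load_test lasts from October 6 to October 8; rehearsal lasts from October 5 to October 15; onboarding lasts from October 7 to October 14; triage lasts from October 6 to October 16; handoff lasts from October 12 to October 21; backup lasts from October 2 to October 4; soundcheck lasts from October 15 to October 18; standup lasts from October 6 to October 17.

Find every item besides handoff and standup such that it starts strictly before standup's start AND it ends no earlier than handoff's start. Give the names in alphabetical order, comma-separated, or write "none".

Conditions: its start is strictly before standup's start (X.start < October 6) AND its end is no earlier than handoff's start (X.end >= October 12).
audit: start October 14 < October 6? ✗; end October 15 >= October 12? ✓ → no.
backup: start October 2 < October 6? ✓; end October 4 >= October 12? ✗ → no.
build: start October 12 < October 6? ✗; end October 20 >= October 12? ✓ → no.
load_test: start October 6 < October 6? ✗; end October 8 >= October 12? ✗ → no.
onboarding: start October 7 < October 6? ✗; end October 14 >= October 12? ✓ → no.
rehearsal: start October 5 < October 6? ✓; end October 15 >= October 12? ✓ → yes.
retro: start October 4 < October 6? ✓; end October 12 >= October 12? ✓ → yes.
soundcheck: start October 15 < October 6? ✗; end October 18 >= October 12? ✓ → no.
triage: start October 6 < October 6? ✗; end October 16 >= October 12? ✓ → no.
Result: rehearsal, retro.

rehearsal, retro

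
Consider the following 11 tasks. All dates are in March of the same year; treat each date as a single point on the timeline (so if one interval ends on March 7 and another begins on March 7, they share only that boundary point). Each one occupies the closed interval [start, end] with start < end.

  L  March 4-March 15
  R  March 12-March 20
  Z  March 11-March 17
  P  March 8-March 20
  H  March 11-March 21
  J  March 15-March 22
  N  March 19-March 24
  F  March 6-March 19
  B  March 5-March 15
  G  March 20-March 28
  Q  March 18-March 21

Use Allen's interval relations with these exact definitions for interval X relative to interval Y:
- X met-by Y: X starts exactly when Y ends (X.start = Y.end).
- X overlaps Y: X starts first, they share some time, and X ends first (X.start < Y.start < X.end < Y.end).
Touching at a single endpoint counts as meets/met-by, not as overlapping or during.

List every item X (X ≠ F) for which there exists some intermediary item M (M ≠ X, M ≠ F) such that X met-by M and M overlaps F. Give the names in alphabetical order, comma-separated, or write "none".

Target F = [March 6, March 19].
Intermediaries M with M overlaps F: B, L.
Via B — items with X met-by B: J.
Via L — items with X met-by L: J.
Union: J.

J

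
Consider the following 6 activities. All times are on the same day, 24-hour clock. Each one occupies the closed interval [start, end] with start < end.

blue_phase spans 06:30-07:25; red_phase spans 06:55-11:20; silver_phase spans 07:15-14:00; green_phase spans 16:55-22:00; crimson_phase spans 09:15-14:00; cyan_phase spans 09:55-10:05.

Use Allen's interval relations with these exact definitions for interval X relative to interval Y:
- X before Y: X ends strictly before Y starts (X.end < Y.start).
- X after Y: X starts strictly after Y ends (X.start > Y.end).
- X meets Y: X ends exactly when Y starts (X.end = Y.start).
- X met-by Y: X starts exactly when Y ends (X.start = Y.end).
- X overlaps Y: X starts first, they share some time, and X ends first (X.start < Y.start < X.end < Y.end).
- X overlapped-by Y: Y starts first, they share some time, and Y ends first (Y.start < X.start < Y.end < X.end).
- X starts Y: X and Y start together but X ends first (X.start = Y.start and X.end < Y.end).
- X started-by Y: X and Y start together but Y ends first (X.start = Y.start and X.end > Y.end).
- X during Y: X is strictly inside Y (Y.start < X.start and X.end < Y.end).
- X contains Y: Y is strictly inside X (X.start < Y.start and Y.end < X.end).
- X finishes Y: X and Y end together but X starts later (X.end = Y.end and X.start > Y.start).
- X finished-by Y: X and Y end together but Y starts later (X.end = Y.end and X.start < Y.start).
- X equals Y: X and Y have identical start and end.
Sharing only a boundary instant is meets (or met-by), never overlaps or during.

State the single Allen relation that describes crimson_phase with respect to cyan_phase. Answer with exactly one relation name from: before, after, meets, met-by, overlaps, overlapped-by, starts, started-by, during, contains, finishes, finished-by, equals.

contains

crimson_phase = [09:15, 14:00]; cyan_phase = [09:55, 10:05].
Compare endpoints: crimson_phase.start < cyan_phase.start, crimson_phase.start < cyan_phase.end, crimson_phase.end > cyan_phase.start, crimson_phase.end > cyan_phase.end.
That pattern is 'contains'.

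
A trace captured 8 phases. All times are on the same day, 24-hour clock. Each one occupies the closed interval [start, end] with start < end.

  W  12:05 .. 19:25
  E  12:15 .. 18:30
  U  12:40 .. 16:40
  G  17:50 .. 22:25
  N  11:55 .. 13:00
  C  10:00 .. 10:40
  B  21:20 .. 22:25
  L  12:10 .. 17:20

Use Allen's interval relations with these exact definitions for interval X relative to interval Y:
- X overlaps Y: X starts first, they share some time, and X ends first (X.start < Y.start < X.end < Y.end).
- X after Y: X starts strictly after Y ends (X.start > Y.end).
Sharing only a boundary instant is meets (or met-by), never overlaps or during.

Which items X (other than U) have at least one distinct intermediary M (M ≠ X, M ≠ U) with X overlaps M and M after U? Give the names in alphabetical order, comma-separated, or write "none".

Target U = [12:40, 16:40].
Intermediaries M with M after U: B, G.
Via B — items with X overlaps B: none.
Via G — items with X overlaps G: E, W.
Union: E, W.

E, W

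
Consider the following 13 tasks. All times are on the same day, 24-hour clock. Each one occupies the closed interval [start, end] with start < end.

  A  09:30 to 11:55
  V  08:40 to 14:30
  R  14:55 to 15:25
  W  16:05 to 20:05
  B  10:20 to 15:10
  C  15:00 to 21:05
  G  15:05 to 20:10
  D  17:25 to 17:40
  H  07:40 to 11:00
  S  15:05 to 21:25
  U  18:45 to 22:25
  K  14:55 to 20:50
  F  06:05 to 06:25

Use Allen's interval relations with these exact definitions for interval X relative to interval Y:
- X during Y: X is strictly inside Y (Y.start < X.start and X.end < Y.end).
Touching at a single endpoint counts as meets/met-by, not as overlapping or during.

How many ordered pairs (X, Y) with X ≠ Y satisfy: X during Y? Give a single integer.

12

Checking all 156 ordered pairs for relation 'during'; matching pairs in alphabetical order:
(A, V): A during V ✓
(D, C): D during C ✓
(D, G): D during G ✓
(D, K): D during K ✓
(D, S): D during S ✓
(D, W): D during W ✓
(G, C): G during C ✓
(G, K): G during K ✓
(W, C): W during C ✓
(W, G): W during G ✓
(W, K): W during K ✓
(W, S): W during S ✓
Count: 12.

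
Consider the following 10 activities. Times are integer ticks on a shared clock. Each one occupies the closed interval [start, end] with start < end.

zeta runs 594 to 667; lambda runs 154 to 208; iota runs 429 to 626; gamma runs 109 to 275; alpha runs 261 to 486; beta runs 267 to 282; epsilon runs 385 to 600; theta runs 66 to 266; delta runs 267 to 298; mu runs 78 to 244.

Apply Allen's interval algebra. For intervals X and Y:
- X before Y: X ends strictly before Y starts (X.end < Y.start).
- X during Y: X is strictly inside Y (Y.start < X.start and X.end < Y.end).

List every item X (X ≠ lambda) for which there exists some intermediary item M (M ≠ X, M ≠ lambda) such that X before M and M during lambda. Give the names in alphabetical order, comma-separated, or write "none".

Target lambda = [154, 208].
Intermediaries M with M during lambda: none.
Union: none.

none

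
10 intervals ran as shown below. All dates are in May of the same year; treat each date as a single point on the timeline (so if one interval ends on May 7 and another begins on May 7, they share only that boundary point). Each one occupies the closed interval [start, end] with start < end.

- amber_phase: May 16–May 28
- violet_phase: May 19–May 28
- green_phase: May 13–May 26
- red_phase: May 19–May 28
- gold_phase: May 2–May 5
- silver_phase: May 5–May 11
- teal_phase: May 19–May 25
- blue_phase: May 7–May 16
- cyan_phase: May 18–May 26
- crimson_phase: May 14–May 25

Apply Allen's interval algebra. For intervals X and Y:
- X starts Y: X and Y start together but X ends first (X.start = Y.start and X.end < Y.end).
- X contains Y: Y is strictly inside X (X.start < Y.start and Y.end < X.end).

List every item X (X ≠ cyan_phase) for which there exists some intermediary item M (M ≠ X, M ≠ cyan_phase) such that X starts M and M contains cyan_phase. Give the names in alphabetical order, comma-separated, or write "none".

Target cyan_phase = [May 18, May 26].
Intermediaries M with M contains cyan_phase: amber_phase.
Via amber_phase — items with X starts amber_phase: none.
Union: none.

none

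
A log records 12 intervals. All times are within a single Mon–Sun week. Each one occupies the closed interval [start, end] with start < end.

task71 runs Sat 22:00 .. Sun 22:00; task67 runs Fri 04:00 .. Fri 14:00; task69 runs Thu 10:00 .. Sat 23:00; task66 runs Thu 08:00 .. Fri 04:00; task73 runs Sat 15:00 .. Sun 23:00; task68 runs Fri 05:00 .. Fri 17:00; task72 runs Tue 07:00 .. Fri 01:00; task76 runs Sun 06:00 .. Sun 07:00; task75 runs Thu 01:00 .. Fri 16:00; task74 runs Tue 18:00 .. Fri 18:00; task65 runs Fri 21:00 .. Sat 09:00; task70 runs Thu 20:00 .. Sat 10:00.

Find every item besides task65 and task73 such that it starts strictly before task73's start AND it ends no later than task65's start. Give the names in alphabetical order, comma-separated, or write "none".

task66, task67, task68, task72, task74, task75

Conditions: its start is strictly before task73's start (X.start < Sat 15:00) AND its end is no later than task65's start (X.end <= Fri 21:00).
task66: start Thu 08:00 < Sat 15:00? ✓; end Fri 04:00 <= Fri 21:00? ✓ → yes.
task67: start Fri 04:00 < Sat 15:00? ✓; end Fri 14:00 <= Fri 21:00? ✓ → yes.
task68: start Fri 05:00 < Sat 15:00? ✓; end Fri 17:00 <= Fri 21:00? ✓ → yes.
task69: start Thu 10:00 < Sat 15:00? ✓; end Sat 23:00 <= Fri 21:00? ✗ → no.
task70: start Thu 20:00 < Sat 15:00? ✓; end Sat 10:00 <= Fri 21:00? ✗ → no.
task71: start Sat 22:00 < Sat 15:00? ✗; end Sun 22:00 <= Fri 21:00? ✗ → no.
task72: start Tue 07:00 < Sat 15:00? ✓; end Fri 01:00 <= Fri 21:00? ✓ → yes.
task74: start Tue 18:00 < Sat 15:00? ✓; end Fri 18:00 <= Fri 21:00? ✓ → yes.
task75: start Thu 01:00 < Sat 15:00? ✓; end Fri 16:00 <= Fri 21:00? ✓ → yes.
task76: start Sun 06:00 < Sat 15:00? ✗; end Sun 07:00 <= Fri 21:00? ✗ → no.
Result: task66, task67, task68, task72, task74, task75.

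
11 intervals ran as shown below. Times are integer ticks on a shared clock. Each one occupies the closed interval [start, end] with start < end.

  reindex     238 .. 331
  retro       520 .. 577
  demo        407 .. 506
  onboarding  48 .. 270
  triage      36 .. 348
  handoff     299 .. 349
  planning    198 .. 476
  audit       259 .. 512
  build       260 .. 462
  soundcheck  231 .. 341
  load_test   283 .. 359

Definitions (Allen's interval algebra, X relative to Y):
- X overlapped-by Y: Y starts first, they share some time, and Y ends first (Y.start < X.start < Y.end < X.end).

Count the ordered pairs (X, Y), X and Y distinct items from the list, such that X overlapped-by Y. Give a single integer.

Checking all 110 ordered pairs for relation 'overlapped-by'; matching pairs in alphabetical order:
(audit, onboarding): audit overlapped-by onboarding ✓
(audit, planning): audit overlapped-by planning ✓
(audit, reindex): audit overlapped-by reindex ✓
(audit, soundcheck): audit overlapped-by soundcheck ✓
(audit, triage): audit overlapped-by triage ✓
(build, onboarding): build overlapped-by onboarding ✓
(build, reindex): build overlapped-by reindex ✓
(build, soundcheck): build overlapped-by soundcheck ✓
(build, triage): build overlapped-by triage ✓
(demo, build): demo overlapped-by build ✓
(demo, planning): demo overlapped-by planning ✓
(handoff, reindex): handoff overlapped-by reindex ✓
(handoff, soundcheck): handoff overlapped-by soundcheck ✓
(handoff, triage): handoff overlapped-by triage ✓
(load_test, reindex): load_test overlapped-by reindex ✓
(load_test, soundcheck): load_test overlapped-by soundcheck ✓
(load_test, triage): load_test overlapped-by triage ✓
(planning, onboarding): planning overlapped-by onboarding ✓
(planning, triage): planning overlapped-by triage ✓
(reindex, onboarding): reindex overlapped-by onboarding ✓
(soundcheck, onboarding): soundcheck overlapped-by onboarding ✓
Count: 21.

21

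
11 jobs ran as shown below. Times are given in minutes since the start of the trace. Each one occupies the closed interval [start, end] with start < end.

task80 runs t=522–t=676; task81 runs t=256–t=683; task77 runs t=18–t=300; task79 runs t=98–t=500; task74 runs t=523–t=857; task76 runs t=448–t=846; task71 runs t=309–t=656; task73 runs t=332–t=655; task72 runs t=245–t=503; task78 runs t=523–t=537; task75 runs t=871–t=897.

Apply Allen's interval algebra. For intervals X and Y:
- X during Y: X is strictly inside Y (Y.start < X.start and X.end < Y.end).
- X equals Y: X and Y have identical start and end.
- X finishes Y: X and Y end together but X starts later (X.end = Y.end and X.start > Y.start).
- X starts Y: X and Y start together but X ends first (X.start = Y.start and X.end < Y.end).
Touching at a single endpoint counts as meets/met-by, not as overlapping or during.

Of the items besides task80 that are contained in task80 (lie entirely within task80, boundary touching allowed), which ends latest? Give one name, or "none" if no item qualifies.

task78

Target task80 = [t=522, t=676].
task71 [t=309, t=656] → overlaps → excluded.
task72 [t=245, t=503] → before → excluded.
task73 [t=332, t=655] → overlaps → excluded.
task74 [t=523, t=857] → overlapped-by → excluded.
task75 [t=871, t=897] → after → excluded.
task76 [t=448, t=846] → contains → excluded.
task77 [t=18, t=300] → before → excluded.
task78 [t=523, t=537] → during → candidate.
task79 [t=98, t=500] → before → excluded.
task81 [t=256, t=683] → contains → excluded.
Among candidates, latest end is t=537 → task78.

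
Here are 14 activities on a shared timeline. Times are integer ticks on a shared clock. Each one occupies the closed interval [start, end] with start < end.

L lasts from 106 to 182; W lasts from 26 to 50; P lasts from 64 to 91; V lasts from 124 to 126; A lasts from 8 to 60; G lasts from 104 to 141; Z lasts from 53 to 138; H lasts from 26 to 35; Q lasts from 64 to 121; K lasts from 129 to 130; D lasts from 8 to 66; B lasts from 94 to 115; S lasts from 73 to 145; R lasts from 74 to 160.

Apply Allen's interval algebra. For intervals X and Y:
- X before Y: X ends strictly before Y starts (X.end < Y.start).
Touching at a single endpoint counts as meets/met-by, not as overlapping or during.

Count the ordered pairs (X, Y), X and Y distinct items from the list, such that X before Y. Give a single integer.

Checking all 182 ordered pairs for relation 'before'; matching pairs in alphabetical order:
(A, B): A before B ✓
(A, G): A before G ✓
(A, K): A before K ✓
(A, L): A before L ✓
(A, P): A before P ✓
(A, Q): A before Q ✓
(A, R): A before R ✓
(A, S): A before S ✓
(A, V): A before V ✓
(B, K): B before K ✓
(B, V): B before V ✓
(D, B): D before B ✓
(D, G): D before G ✓
(D, K): D before K ✓
(D, L): D before L ✓
(D, R): D before R ✓
(D, S): D before S ✓
(D, V): D before V ✓
(H, B): H before B ✓
(H, G): H before G ✓
(H, K): H before K ✓
(H, L): H before L ✓
(H, P): H before P ✓
(H, Q): H before Q ✓
... plus 22 further pairs not listed.
Count: 46.

46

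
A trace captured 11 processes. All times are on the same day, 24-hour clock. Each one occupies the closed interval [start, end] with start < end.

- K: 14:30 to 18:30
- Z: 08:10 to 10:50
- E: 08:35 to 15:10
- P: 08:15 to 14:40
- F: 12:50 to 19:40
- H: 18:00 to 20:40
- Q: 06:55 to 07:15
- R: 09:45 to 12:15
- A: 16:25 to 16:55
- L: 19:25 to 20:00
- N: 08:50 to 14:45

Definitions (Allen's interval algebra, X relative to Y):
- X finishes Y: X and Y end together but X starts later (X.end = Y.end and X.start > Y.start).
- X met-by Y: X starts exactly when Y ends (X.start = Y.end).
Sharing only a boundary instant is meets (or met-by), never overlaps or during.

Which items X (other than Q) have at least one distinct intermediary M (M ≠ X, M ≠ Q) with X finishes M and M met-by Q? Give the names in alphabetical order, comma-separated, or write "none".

none

Target Q = [06:55, 07:15].
Intermediaries M with M met-by Q: none.
Union: none.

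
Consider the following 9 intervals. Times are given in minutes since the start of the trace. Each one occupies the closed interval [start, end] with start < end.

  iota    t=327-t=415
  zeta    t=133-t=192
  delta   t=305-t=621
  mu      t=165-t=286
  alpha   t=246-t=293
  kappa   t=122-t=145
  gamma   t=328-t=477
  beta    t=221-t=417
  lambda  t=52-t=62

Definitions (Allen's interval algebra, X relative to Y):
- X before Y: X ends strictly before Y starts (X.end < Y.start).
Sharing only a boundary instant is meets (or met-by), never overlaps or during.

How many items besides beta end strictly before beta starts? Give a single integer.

Target beta = [t=221, t=417].
alpha [t=246, t=293] → during → no.
delta [t=305, t=621] → overlapped-by → no.
gamma [t=328, t=477] → overlapped-by → no.
iota [t=327, t=415] → during → no.
kappa [t=122, t=145] → before → counts.
lambda [t=52, t=62] → before → counts.
mu [t=165, t=286] → overlaps → no.
zeta [t=133, t=192] → before → counts.
Total: 3.

3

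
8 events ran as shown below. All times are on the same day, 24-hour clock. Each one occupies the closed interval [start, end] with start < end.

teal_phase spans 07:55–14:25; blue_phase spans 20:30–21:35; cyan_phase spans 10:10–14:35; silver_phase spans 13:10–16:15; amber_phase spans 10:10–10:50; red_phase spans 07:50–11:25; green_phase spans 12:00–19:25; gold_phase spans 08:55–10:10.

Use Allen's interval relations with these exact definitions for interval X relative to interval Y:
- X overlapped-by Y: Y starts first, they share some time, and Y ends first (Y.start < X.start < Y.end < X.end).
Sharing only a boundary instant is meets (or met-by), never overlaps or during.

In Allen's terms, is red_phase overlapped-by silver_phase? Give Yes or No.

red_phase = [07:50, 11:25], silver_phase = [13:10, 16:15].
Actual relation of red_phase to silver_phase: before.
Asked whether 'overlapped-by' holds → No.

No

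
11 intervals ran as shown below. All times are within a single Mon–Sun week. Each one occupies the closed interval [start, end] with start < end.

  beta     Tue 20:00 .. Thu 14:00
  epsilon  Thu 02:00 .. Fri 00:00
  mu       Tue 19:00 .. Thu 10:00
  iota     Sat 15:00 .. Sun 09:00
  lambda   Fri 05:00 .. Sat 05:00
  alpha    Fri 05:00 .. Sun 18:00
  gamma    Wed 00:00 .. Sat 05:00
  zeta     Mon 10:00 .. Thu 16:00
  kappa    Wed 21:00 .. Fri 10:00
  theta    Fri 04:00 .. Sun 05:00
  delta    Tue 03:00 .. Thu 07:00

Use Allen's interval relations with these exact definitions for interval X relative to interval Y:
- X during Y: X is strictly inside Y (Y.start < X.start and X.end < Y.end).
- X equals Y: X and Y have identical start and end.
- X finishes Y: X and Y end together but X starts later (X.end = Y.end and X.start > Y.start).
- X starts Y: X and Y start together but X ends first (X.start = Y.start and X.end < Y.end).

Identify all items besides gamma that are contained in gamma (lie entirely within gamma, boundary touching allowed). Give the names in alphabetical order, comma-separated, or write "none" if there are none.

Target gamma = [Wed 00:00, Sat 05:00].
alpha [Fri 05:00, Sun 18:00] → overlapped-by → no.
beta [Tue 20:00, Thu 14:00] → overlaps → no.
delta [Tue 03:00, Thu 07:00] → overlaps → no.
epsilon [Thu 02:00, Fri 00:00] → during → yes.
iota [Sat 15:00, Sun 09:00] → after → no.
kappa [Wed 21:00, Fri 10:00] → during → yes.
lambda [Fri 05:00, Sat 05:00] → finishes → yes.
mu [Tue 19:00, Thu 10:00] → overlaps → no.
theta [Fri 04:00, Sun 05:00] → overlapped-by → no.
zeta [Mon 10:00, Thu 16:00] → overlaps → no.
Result: epsilon, kappa, lambda.

epsilon, kappa, lambda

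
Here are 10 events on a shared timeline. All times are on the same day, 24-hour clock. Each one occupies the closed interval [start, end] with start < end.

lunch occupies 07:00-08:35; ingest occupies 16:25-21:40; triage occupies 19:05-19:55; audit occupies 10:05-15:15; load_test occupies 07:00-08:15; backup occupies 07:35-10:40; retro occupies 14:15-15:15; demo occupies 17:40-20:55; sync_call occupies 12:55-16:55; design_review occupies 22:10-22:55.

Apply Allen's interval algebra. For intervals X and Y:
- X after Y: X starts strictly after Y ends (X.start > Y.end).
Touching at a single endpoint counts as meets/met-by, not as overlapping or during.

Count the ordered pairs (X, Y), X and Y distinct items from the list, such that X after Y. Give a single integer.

34

Checking all 90 ordered pairs for relation 'after'; matching pairs in alphabetical order:
(audit, load_test): audit after load_test ✓
(audit, lunch): audit after lunch ✓
(demo, audit): demo after audit ✓
(demo, backup): demo after backup ✓
(demo, load_test): demo after load_test ✓
(demo, lunch): demo after lunch ✓
(demo, retro): demo after retro ✓
(demo, sync_call): demo after sync_call ✓
(design_review, audit): design_review after audit ✓
(design_review, backup): design_review after backup ✓
(design_review, demo): design_review after demo ✓
(design_review, ingest): design_review after ingest ✓
(design_review, load_test): design_review after load_test ✓
(design_review, lunch): design_review after lunch ✓
(design_review, retro): design_review after retro ✓
(design_review, sync_call): design_review after sync_call ✓
(design_review, triage): design_review after triage ✓
(ingest, audit): ingest after audit ✓
(ingest, backup): ingest after backup ✓
(ingest, load_test): ingest after load_test ✓
(ingest, lunch): ingest after lunch ✓
(ingest, retro): ingest after retro ✓
(retro, backup): retro after backup ✓
(retro, load_test): retro after load_test ✓
... plus 10 further pairs not listed.
Count: 34.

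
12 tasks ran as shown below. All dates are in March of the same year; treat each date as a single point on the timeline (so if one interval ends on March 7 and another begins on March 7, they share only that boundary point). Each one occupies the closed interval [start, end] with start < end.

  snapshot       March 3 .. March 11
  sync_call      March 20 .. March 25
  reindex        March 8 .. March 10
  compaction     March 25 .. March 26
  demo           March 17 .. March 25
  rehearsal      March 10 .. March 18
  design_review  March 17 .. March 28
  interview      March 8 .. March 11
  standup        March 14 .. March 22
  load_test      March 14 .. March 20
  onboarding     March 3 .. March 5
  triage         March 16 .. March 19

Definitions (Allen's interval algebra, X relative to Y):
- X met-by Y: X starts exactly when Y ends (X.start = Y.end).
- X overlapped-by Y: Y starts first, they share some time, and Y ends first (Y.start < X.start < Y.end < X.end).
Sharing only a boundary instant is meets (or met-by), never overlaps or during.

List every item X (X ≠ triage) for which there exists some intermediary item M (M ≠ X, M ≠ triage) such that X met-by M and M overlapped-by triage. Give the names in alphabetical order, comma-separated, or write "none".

Target triage = [March 16, March 19].
Intermediaries M with M overlapped-by triage: demo, design_review.
Via demo — items with X met-by demo: compaction.
Via design_review — items with X met-by design_review: none.
Union: compaction.

compaction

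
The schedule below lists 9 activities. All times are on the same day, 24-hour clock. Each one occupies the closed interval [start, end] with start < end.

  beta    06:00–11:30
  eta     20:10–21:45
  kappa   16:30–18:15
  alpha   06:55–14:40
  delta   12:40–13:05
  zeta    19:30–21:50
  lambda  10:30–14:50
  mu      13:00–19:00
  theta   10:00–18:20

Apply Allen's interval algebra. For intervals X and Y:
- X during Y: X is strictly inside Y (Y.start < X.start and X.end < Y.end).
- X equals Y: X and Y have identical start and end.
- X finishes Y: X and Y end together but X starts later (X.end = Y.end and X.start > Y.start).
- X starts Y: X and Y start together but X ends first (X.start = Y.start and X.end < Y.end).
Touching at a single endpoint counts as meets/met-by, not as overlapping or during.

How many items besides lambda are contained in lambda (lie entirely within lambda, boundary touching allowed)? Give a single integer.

1

Target lambda = [10:30, 14:50].
alpha [06:55, 14:40] → overlaps → no.
beta [06:00, 11:30] → overlaps → no.
delta [12:40, 13:05] → during → counts.
eta [20:10, 21:45] → after → no.
kappa [16:30, 18:15] → after → no.
mu [13:00, 19:00] → overlapped-by → no.
theta [10:00, 18:20] → contains → no.
zeta [19:30, 21:50] → after → no.
Total: 1.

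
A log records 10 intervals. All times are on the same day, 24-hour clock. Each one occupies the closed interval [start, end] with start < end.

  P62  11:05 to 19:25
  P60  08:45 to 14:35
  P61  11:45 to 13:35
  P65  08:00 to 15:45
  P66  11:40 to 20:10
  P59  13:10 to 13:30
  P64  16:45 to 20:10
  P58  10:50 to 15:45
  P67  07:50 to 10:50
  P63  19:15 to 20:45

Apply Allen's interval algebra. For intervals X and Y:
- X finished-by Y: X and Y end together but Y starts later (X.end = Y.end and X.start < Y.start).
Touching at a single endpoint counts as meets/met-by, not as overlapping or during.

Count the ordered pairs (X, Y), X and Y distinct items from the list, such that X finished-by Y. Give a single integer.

2

Checking all 90 ordered pairs for relation 'finished-by'; matching pairs in alphabetical order:
(P65, P58): P65 finished-by P58 ✓
(P66, P64): P66 finished-by P64 ✓
Count: 2.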